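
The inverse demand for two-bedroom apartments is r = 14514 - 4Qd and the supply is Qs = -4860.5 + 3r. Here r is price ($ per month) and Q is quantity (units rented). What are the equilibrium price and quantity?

Inverting to quantity form: Qd = 3628.5 - 0.25r.
At equilibrium Qd = Qs, so 3628.5 - 0.25r = -4860.5 + 3r; collecting terms, 8489 = 3.25r and r* = 2612.
Plugging r* into demand: Q* = 3628.5 - 0.25(2612) = 2975.5.

r* = 2612, Q* = 2975.5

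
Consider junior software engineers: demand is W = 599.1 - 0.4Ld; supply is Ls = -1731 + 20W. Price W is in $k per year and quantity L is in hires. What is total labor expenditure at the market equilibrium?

Inverting to quantity form: Ld = 1497.75 - 2.5W.
The market clears where 1497.75 - 2.5W = -1731 + 20W. Rearranging, 22.5W = 3228.75, hence W* = 143.5.
From the demand curve, L* = 1497.75 - 2.5(143.5) = 1139.
Total labor expenditure = W* × L* = 143.5 × 1139 = 163446.5.

Total labor expenditure = 163446.5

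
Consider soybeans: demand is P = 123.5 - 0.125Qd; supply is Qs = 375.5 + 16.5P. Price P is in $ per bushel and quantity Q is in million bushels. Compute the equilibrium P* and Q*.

P* = 25, Q* = 788

Rewriting in direct form: Qd = 988 - 8P.
Equating demand and supply, 988 - 8P = 375.5 + 16.5P gives 24.5P = 612.5, so P* = 25.
Plugging P* into demand: Q* = 988 - 8(25) = 788.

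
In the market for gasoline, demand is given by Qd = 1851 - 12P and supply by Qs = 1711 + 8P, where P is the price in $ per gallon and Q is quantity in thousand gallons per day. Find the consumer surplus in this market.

Equating demand and supply, 1851 - 12P = 1711 + 8P gives 20P = 140, so P* = 7.
Plugging P* into demand: Q* = 1851 - 12(7) = 1767.
Demand choke price (Qd = 0): P = 1851/12 = 154.25. Consumer surplus = ½ × (154.25 - 7) × 1767 = 130095.375.

Consumer surplus = 130095.375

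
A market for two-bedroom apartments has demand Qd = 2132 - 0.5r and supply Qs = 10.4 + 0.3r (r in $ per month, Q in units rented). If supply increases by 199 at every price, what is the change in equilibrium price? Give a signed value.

Δr = -248.75

The market clears where 2132 - 0.5r = 10.4 + 0.3r. Rearranging, 0.8r = 2121.6, hence r* = 2652.
Substitute back: Q* = 2132 - 0.5(2652) = 806.
After the shift, supply is Qs = 209.4 + 0.3r.
The new intersection has 1922.6 = 0.8r, i.e. r = 2403.25, Q = 930.375.
Δr = 2403.25 - 2652 = -248.75.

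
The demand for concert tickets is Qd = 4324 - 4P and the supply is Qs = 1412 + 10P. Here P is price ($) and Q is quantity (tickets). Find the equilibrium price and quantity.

Equating demand and supply, 4324 - 4P = 1412 + 10P gives 14P = 2912, so P* = 208.
Substitute back: Q* = 4324 - 4(208) = 3492.

P* = 208, Q* = 3492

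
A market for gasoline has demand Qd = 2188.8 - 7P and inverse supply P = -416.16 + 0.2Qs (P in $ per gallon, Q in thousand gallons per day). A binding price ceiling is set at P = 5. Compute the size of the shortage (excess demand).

Rewriting in direct form: Qs = 2080.8 + 5P.
Evaluating both curves at the ceiling price 5 gives Qd = 2153.8, Qs = 2105.8.
Shortage = Qd - Qs = 2153.8 - 2105.8 = 48.

Shortage = 48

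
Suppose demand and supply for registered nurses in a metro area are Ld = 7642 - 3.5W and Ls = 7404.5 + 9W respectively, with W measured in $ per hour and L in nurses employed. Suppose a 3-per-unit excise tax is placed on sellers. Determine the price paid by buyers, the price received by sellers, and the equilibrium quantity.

W_b = 21.16, W_s = 18.16, L = 7567.94

Sellers keep W_s = W_b - 3 per unit, so supply in terms of the buyer price is Ls = 7377.5 + 9W_b.
Set Ld = Ls: 7642 - 3.5W_b = 7377.5 + 9W_b, so 264.5 = 12.5W_b and W_b = 21.16.
Then W_s = 21.16 - 3 = 18.16 and L = 7642 - 3.5(21.16) = 7567.94.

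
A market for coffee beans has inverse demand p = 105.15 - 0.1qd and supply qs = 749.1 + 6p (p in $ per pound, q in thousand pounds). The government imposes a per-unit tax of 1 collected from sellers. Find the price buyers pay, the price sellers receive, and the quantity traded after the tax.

Rewriting in direct form: qd = 1051.5 - 10p.
With a tax of 1 on sellers, they supply based on the net price p_s = p_b - 1, so qs = 743.1 + 6p_b.
Equate demand and the shifted supply: 1051.5 - 10p_b = 743.1 + 6p_b, giving 16p_b = 308.4, so p_b = 19.275.
Then p_s = 19.275 - 1 = 18.275 and q = 1051.5 - 10(19.275) = 858.75.

p_b = 19.275, p_s = 18.275, q = 858.75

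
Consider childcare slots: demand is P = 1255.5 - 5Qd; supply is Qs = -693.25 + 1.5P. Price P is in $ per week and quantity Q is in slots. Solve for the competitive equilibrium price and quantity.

P* = 555.5, Q* = 140

Inverting to quantity form: Qd = 251.1 - 0.2P.
Set Qd = Qs: 251.1 - 0.2P = -693.25 + 1.5P, so 944.35 = 1.7P and P* = 555.5.
From the demand curve, Q* = 251.1 - 0.2(555.5) = 140.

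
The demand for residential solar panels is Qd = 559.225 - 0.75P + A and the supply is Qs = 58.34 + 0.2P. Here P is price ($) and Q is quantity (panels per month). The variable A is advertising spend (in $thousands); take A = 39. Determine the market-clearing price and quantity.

With A = 39, demand is Qd = 598.225 - 0.75P.
The market clears where 598.225 - 0.75P = 58.34 + 0.2P. Rearranging, 0.95P = 539.885, hence P* = 568.3.
From the demand curve, Q* = 598.225 - 0.75(568.3) = 172.

P* = 568.3, Q* = 172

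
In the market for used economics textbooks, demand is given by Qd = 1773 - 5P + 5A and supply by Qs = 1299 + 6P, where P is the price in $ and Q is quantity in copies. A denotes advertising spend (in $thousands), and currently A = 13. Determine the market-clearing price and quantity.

P* = 49, Q* = 1593

With A = 13, demand is Qd = 1838 - 5P.
Equating demand and supply, 1838 - 5P = 1299 + 6P gives 11P = 539, so P* = 49.
Then Q* = 1838 - 5(49) = 1593.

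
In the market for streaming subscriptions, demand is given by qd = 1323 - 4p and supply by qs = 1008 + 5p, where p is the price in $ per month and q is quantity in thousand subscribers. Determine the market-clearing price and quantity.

Equating demand and supply, 1323 - 4p = 1008 + 5p gives 9p = 315, so p* = 35.
Substitute back: q* = 1323 - 4(35) = 1183.

p* = 35, q* = 1183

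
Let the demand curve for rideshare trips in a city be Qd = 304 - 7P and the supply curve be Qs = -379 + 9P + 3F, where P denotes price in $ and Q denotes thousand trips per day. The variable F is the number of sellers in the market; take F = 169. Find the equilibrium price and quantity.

With F = 169, supply is Qs = 128 + 9P.
The market clears where 304 - 7P = 128 + 9P. Rearranging, 16P = 176, hence P* = 11.
Then Q* = 304 - 7(11) = 227.

P* = 11, Q* = 227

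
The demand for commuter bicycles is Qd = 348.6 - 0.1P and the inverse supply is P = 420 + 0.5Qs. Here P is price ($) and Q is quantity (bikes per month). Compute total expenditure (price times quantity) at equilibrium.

Total expenditure = 165272

Rewriting in direct form: Qs = -840 + 2P.
At equilibrium Qd = Qs, so 348.6 - 0.1P = -840 + 2P; collecting terms, 1188.6 = 2.1P and P* = 566.
Substitute back: Q* = 348.6 - 0.1(566) = 292.
Total expenditure = P* × Q* = 566 × 292 = 165272.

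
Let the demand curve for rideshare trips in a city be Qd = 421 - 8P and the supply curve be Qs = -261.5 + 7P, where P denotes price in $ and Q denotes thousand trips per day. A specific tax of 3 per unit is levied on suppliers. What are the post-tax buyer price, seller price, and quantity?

P_b = 46.9, P_s = 43.9, Q = 45.8

The tax drives a wedge P_b - P_s = 3. Substituting P_s = P_b - 3 into supply: Qs = -282.5 + 7P_b.
Market clearing requires 421 - 8P_b = -282.5 + 7P_b; hence 703.5 = 15P_b and P_b = 46.9.
So P_s = 43.9 and the quantity traded is Q = 421 - 8(46.9) = 45.8.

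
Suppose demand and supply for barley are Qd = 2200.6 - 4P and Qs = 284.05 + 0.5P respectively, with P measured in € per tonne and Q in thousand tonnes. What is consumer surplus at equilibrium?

Equating demand and supply, 2200.6 - 4P = 284.05 + 0.5P gives 4.5P = 1916.55, so P* = 425.9.
Then Q* = 2200.6 - 4(425.9) = 497.
Demand choke price (Qd = 0): P = 2200.6/4 = 550.15. Consumer surplus = ½ × (550.15 - 425.9) × 497 = 30876.125.

Consumer surplus = 30876.125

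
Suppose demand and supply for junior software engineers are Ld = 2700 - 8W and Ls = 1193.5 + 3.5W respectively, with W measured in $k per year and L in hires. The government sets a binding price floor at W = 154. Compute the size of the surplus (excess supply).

Surplus = 264.5

Evaluating both curves at the floor price 154 gives Ld = 1468, Ls = 1732.5.
Surplus = Ls - Ld = 1732.5 - 1468 = 264.5.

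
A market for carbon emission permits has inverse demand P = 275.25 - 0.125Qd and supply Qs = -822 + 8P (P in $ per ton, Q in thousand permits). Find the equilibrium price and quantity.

P* = 189, Q* = 690

Inverting to quantity form: Qd = 2202 - 8P.
Equating demand and supply, 2202 - 8P = -822 + 8P gives 16P = 3024, so P* = 189.
From the demand curve, Q* = 2202 - 8(189) = 690.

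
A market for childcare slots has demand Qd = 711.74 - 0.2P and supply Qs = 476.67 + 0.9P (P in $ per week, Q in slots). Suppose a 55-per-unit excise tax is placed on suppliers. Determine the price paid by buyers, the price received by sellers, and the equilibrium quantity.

P_b = 258.7, P_s = 203.7, Q = 660

The tax drives a wedge P_b - P_s = 55. Substituting P_s = P_b - 55 into supply: Qs = 427.17 + 0.9P_b.
Equate demand and the shifted supply: 711.74 - 0.2P_b = 427.17 + 0.9P_b, giving 1.1P_b = 284.57, so P_b = 258.7.
Then P_s = 258.7 - 55 = 203.7 and Q = 711.74 - 0.2(258.7) = 660.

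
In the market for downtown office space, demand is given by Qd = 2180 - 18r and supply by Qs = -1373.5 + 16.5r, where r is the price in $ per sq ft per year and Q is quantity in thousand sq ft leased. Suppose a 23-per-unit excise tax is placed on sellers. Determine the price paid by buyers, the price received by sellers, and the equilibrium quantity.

Sellers keep r_s = r_b - 23 per unit, so supply in terms of the buyer price is Qs = -1753 + 16.5r_b.
Market clearing requires 2180 - 18r_b = -1753 + 16.5r_b; hence 3933 = 34.5r_b and r_b = 114.
So r_s = 91 and the quantity traded is Q = 2180 - 18(114) = 128.

r_b = 114, r_s = 91, Q = 128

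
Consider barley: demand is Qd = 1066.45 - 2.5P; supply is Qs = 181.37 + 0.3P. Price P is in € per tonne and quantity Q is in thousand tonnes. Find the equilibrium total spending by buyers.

Set Qd = Qs: 1066.45 - 2.5P = 181.37 + 0.3P, so 885.08 = 2.8P and P* = 316.1.
From the demand curve, Q* = 1066.45 - 2.5(316.1) = 276.2.
Total spending by buyers = P* × Q* = 316.1 × 276.2 = 87306.82.

Total spending by buyers = 87306.82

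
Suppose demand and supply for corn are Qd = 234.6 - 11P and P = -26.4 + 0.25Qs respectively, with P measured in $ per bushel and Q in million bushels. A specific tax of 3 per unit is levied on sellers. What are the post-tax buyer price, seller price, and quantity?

Solving each curve for Q: Qs = 105.6 + 4P.
Sellers keep P_s = P_b - 3 per unit, so supply in terms of the buyer price is Qs = 93.6 + 4P_b.
Equate demand and the shifted supply: 234.6 - 11P_b = 93.6 + 4P_b, giving 15P_b = 141, so P_b = 9.4.
So P_s = 6.4 and the quantity traded is Q = 234.6 - 11(9.4) = 131.2.

P_b = 9.4, P_s = 6.4, Q = 131.2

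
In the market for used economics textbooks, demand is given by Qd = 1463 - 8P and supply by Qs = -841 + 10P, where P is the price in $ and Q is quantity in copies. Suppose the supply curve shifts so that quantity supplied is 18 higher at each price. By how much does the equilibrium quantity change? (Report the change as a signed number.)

Set Qd = Qs: 1463 - 8P = -841 + 10P, so 2304 = 18P and P* = 128.
Substitute back: Q* = 1463 - 8(128) = 439.
After the shift, supply is Qs = -823 + 10P.
Re-solving, 18P = 2286 gives P = 127 and Q = 447.
ΔQ = 447 - 439 = 8.

ΔQ = 8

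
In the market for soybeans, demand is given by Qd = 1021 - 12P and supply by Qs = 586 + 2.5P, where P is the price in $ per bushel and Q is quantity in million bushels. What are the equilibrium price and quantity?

P* = 30, Q* = 661

Equating demand and supply, 1021 - 12P = 586 + 2.5P gives 14.5P = 435, so P* = 30.
Plugging P* into demand: Q* = 1021 - 12(30) = 661.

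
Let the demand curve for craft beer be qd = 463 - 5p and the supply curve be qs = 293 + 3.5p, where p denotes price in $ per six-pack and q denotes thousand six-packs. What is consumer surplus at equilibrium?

The market clears where 463 - 5p = 293 + 3.5p. Rearranging, 8.5p = 170, hence p* = 20.
Then q* = 463 - 5(20) = 363.
Demand choke price (qd = 0): p = 463/5 = 92.6. Consumer surplus = ½ × (92.6 - 20) × 363 = 13176.9.

Consumer surplus = 13176.9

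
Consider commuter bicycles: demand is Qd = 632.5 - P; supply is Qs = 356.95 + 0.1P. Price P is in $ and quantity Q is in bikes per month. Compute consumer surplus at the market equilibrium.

Consumer surplus = 72962

Equating demand and supply, 632.5 - P = 356.95 + 0.1P gives 1.1P = 275.55, so P* = 250.5.
Plugging P* into demand: Q* = 632.5 - 250.5 = 382.
Demand choke price (Qd = 0): P = 632.5. Consumer surplus = ½ × (632.5 - 250.5) × 382 = 72962.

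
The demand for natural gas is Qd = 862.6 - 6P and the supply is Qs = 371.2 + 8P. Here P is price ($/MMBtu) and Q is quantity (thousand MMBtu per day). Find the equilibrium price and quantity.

P* = 35.1, Q* = 652

Equating demand and supply, 862.6 - 6P = 371.2 + 8P gives 14P = 491.4, so P* = 35.1.
Plugging P* into demand: Q* = 862.6 - 6(35.1) = 652.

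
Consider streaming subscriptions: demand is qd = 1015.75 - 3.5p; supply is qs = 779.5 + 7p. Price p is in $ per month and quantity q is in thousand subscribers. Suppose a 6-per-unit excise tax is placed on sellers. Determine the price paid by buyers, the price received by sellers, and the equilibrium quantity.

p_b = 26.5, p_s = 20.5, q = 923

With a tax of 6 on sellers, they supply based on the net price p_s = p_b - 6, so qs = 737.5 + 7p_b.
Set qd = qs: 1015.75 - 3.5p_b = 737.5 + 7p_b, so 278.25 = 10.5p_b and p_b = 26.5.
Then p_s = 26.5 - 6 = 20.5 and q = 1015.75 - 3.5(26.5) = 923.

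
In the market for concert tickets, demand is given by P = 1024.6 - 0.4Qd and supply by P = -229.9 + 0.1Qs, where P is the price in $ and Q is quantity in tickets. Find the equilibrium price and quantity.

In direct form, Qd = 2561.5 - 2.5P and Qs = 2299 + 10P.
The market clears where 2561.5 - 2.5P = 2299 + 10P. Rearranging, 12.5P = 262.5, hence P* = 21.
Then Q* = 2561.5 - 2.5(21) = 2509.

P* = 21, Q* = 2509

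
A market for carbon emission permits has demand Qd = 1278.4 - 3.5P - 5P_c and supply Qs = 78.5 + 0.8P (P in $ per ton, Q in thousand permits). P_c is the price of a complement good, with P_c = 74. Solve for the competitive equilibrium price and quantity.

With P_c = 74, demand is Qd = 908.4 - 3.5P.
Equating demand and supply, 908.4 - 3.5P = 78.5 + 0.8P gives 4.3P = 829.9, so P* = 193.
Then Q* = 908.4 - 3.5(193) = 232.9.

P* = 193, Q* = 232.9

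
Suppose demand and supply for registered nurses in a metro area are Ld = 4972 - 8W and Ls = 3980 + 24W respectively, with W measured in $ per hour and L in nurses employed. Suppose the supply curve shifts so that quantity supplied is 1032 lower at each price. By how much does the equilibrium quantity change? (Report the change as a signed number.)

ΔL = -258

Set Ld = Ls: 4972 - 8W = 3980 + 24W, so 992 = 32W and W* = 31.
Plugging W* into demand: L* = 4972 - 8(31) = 4724.
After the shift, supply is Ls = 2948 + 24W.
New equilibrium: 2024 = 32W, so W = 63.25 and L = 4466.
ΔL = 4466 - 4724 = -258.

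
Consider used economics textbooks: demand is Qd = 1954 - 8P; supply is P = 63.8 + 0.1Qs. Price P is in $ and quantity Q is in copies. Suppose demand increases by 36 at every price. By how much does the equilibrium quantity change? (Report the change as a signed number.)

ΔQ = 20

Inverting to quantity form: Qs = -638 + 10P.
At equilibrium Qd = Qs, so 1954 - 8P = -638 + 10P; collecting terms, 2592 = 18P and P* = 144.
From the demand curve, Q* = 1954 - 8(144) = 802.
After the shift, demand is Qd = 1990 - 8P.
New equilibrium: 2628 = 18P, so P = 146 and Q = 822.
ΔQ = 822 - 802 = 20.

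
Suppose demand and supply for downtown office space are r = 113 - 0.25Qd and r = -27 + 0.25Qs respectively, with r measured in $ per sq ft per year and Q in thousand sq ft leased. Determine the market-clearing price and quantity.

Inverting to quantity form: Qd = 452 - 4r and Qs = 108 + 4r.
Equating demand and supply, 452 - 4r = 108 + 4r gives 8r = 344, so r* = 43.
Then Q* = 452 - 4(43) = 280.

r* = 43, Q* = 280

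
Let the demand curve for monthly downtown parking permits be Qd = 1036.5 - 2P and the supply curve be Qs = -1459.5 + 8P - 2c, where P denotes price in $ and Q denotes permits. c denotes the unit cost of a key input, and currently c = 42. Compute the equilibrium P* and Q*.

P* = 258, Q* = 520.5

With c = 42, supply is Qs = -1543.5 + 8P.
Set Qd = Qs: 1036.5 - 2P = -1543.5 + 8P, so 2580 = 10P and P* = 258.
Substitute back: Q* = 1036.5 - 2(258) = 520.5.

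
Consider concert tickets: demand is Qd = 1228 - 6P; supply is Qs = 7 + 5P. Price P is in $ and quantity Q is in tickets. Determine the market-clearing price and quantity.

The market clears where 1228 - 6P = 7 + 5P. Rearranging, 11P = 1221, hence P* = 111.
Plugging P* into demand: Q* = 1228 - 6(111) = 562.

P* = 111, Q* = 562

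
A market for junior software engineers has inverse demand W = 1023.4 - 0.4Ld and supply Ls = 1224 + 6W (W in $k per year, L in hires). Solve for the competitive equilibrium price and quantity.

Rewriting in direct form: Ld = 2558.5 - 2.5W.
At equilibrium Ld = Ls, so 2558.5 - 2.5W = 1224 + 6W; collecting terms, 1334.5 = 8.5W and W* = 157.
Then L* = 2558.5 - 2.5(157) = 2166.

W* = 157, L* = 2166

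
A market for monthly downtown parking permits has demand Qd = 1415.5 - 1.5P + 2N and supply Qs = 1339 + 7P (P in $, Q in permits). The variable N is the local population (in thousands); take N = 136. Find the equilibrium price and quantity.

P* = 41, Q* = 1626

With N = 136, demand is Qd = 1687.5 - 1.5P.
Set Qd = Qs: 1687.5 - 1.5P = 1339 + 7P, so 348.5 = 8.5P and P* = 41.
Substitute back: Q* = 1687.5 - 1.5(41) = 1626.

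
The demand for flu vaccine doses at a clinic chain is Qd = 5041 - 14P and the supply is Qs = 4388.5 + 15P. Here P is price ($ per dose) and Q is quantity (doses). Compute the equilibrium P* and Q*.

Set Qd = Qs: 5041 - 14P = 4388.5 + 15P, so 652.5 = 29P and P* = 22.5.
Substitute back: Q* = 5041 - 14(22.5) = 4726.

P* = 22.5, Q* = 4726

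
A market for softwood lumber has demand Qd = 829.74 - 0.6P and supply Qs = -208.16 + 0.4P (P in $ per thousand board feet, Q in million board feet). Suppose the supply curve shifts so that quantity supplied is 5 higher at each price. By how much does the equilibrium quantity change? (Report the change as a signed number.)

At equilibrium Qd = Qs, so 829.74 - 0.6P = -208.16 + 0.4P; collecting terms, 1037.9 = P and P* = 1037.9.
Then Q* = 829.74 - 0.6(1037.9) = 207.
After the shift, supply is Qs = -203.16 + 0.4P.
Re-solving, P = 1032.9 gives P = 1032.9 and Q = 210.
ΔQ = 210 - 207 = 3.

ΔQ = 3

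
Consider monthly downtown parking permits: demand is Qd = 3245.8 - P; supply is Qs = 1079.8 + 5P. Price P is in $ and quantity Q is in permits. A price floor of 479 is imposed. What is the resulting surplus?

Surplus = 708

At P = 479: Qd = 2766.8 and Qs = 3474.8.
Surplus = Qs - Qd = 3474.8 - 2766.8 = 708.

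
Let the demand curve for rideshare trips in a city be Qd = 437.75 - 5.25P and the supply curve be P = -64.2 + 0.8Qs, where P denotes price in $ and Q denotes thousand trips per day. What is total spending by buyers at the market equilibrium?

Rewriting in direct form: Qs = 80.25 + 1.25P.
Equating demand and supply, 437.75 - 5.25P = 80.25 + 1.25P gives 6.5P = 357.5, so P* = 55.
Plugging P* into demand: Q* = 437.75 - 5.25(55) = 149.
Total spending by buyers = P* × Q* = 55 × 149 = 8195.

Total spending by buyers = 8195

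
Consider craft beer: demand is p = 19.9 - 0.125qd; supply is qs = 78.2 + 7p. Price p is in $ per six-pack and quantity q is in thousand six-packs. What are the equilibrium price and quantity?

In direct form, qd = 159.2 - 8p.
Equating demand and supply, 159.2 - 8p = 78.2 + 7p gives 15p = 81, so p* = 5.4.
Substitute back: q* = 159.2 - 8(5.4) = 116.

p* = 5.4, q* = 116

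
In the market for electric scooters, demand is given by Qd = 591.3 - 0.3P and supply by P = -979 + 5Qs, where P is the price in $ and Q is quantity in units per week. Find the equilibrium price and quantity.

Solving each curve for Q: Qs = 195.8 + 0.2P.
Equating demand and supply, 591.3 - 0.3P = 195.8 + 0.2P gives 0.5P = 395.5, so P* = 791.
Substitute back: Q* = 591.3 - 0.3(791) = 354.

P* = 791, Q* = 354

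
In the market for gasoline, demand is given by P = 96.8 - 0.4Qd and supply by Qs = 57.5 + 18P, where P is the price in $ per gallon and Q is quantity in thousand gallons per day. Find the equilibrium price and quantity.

P* = 9, Q* = 219.5

In direct form, Qd = 242 - 2.5P.
Set Qd = Qs: 242 - 2.5P = 57.5 + 18P, so 184.5 = 20.5P and P* = 9.
Then Q* = 242 - 2.5(9) = 219.5.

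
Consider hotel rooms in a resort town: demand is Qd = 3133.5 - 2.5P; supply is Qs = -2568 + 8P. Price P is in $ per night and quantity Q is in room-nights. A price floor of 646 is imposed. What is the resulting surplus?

At P = 646: Qd = 1518.5 and Qs = 2600.
Surplus = Qs - Qd = 2600 - 1518.5 = 1081.5.

Surplus = 1081.5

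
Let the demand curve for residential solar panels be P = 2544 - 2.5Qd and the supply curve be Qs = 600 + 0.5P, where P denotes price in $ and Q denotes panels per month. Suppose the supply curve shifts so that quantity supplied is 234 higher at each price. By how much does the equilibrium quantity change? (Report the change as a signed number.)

ΔQ = 104

Inverting to quantity form: Qd = 1017.6 - 0.4P.
Set Qd = Qs: 1017.6 - 0.4P = 600 + 0.5P, so 417.6 = 0.9P and P* = 464.
From the demand curve, Q* = 1017.6 - 0.4(464) = 832.
After the shift, supply is Qs = 834 + 0.5P.
Re-solving, 0.9P = 183.6 gives P = 204 and Q = 936.
ΔQ = 936 - 832 = 104.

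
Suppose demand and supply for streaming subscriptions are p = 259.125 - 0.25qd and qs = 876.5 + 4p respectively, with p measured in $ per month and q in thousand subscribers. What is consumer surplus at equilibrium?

Consumer surplus = 114361.53125

In direct form, qd = 1036.5 - 4p.
Set qd = qs: 1036.5 - 4p = 876.5 + 4p, so 160 = 8p and p* = 20.
Substitute back: q* = 1036.5 - 4(20) = 956.5.
Demand choke price (qd = 0): p = 1036.5/4 = 259.125. Consumer surplus = ½ × (259.125 - 20) × 956.5 = 114361.53125.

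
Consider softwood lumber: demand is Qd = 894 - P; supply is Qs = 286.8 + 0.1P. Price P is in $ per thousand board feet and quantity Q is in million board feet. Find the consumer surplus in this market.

Set Qd = Qs: 894 - P = 286.8 + 0.1P, so 607.2 = 1.1P and P* = 552.
Substitute back: Q* = 894 - 552 = 342.
Demand choke price (Qd = 0): P = 894. Consumer surplus = ½ × (894 - 552) × 342 = 58482.

Consumer surplus = 58482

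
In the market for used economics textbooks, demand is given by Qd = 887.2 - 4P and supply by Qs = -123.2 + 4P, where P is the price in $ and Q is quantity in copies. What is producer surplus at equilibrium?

Equating demand and supply, 887.2 - 4P = -123.2 + 4P gives 8P = 1010.4, so P* = 126.3.
Substitute back: Q* = 887.2 - 4(126.3) = 382.
Supply choke price (Qs = 0): P = 30.8. Producer surplus = ½ × (126.3 - 30.8) × 382 = 18240.5.

Producer surplus = 18240.5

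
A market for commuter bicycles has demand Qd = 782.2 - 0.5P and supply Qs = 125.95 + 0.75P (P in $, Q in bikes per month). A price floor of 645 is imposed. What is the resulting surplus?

Evaluating both curves at the floor price 645 gives Qd = 459.7, Qs = 609.7.
Surplus = Qs - Qd = 609.7 - 459.7 = 150.

Surplus = 150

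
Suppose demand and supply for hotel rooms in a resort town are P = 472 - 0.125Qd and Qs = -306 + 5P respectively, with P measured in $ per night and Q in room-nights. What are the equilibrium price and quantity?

P* = 314, Q* = 1264

Solving each curve for Q: Qd = 3776 - 8P.
Set Qd = Qs: 3776 - 8P = -306 + 5P, so 4082 = 13P and P* = 314.
Substitute back: Q* = 3776 - 8(314) = 1264.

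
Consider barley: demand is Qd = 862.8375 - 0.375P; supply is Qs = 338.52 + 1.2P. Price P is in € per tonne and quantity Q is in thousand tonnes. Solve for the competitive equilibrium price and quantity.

P* = 332.9, Q* = 738

Equating demand and supply, 862.8375 - 0.375P = 338.52 + 1.2P gives 1.575P = 524.3175, so P* = 332.9.
From the demand curve, Q* = 862.8375 - 0.375(332.9) = 738.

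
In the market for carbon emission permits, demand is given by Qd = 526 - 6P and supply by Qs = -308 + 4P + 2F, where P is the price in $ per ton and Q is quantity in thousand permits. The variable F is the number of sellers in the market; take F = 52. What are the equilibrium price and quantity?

P* = 73, Q* = 88

With F = 52, supply is Qs = -204 + 4P.
At equilibrium Qd = Qs, so 526 - 6P = -204 + 4P; collecting terms, 730 = 10P and P* = 73.
Substitute back: Q* = 526 - 6(73) = 88.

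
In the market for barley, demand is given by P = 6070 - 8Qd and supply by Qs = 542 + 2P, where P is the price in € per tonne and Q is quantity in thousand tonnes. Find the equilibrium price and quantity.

P* = 102, Q* = 746

In direct form, Qd = 758.75 - 0.125P.
The market clears where 758.75 - 0.125P = 542 + 2P. Rearranging, 2.125P = 216.75, hence P* = 102.
Then Q* = 758.75 - 0.125(102) = 746.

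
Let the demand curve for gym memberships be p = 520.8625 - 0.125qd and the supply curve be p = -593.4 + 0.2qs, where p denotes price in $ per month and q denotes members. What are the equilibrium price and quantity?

p* = 92.3, q* = 3428.5

Rewriting in direct form: qd = 4166.9 - 8p and qs = 2967 + 5p.
Equating demand and supply, 4166.9 - 8p = 2967 + 5p gives 13p = 1199.9, so p* = 92.3.
Plugging p* into demand: q* = 4166.9 - 8(92.3) = 3428.5.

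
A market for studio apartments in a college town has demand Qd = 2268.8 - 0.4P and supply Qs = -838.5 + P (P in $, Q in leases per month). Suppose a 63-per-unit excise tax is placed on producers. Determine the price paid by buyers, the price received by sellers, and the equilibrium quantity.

P_b = 2264.5, P_s = 2201.5, Q = 1363

Producers keep P_s = P_b - 63 per unit, so supply in terms of the buyer price is Qs = -901.5 + P_b.
Set Qd = Qs: 2268.8 - 0.4P_b = -901.5 + P_b, so 3170.3 = 1.4P_b and P_b = 2264.5.
So P_s = 2201.5 and the quantity traded is Q = 2268.8 - 0.4(2264.5) = 1363.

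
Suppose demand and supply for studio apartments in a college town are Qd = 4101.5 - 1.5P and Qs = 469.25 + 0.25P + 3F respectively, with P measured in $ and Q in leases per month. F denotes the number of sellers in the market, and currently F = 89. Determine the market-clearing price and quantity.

With F = 89, supply is Qs = 736.25 + 0.25P.
At equilibrium Qd = Qs, so 4101.5 - 1.5P = 736.25 + 0.25P; collecting terms, 3365.25 = 1.75P and P* = 1923.
Plugging P* into demand: Q* = 4101.5 - 1.5(1923) = 1217.

P* = 1923, Q* = 1217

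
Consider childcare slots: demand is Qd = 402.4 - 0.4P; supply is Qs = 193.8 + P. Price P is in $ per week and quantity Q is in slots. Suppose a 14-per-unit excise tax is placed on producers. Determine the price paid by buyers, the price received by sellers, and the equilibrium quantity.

Producers keep P_s = P_b - 14 per unit, so supply in terms of the buyer price is Qs = 179.8 + P_b.
Market clearing requires 402.4 - 0.4P_b = 179.8 + P_b; hence 222.6 = 1.4P_b and P_b = 159.
So P_s = 145 and the quantity traded is Q = 402.4 - 0.4(159) = 338.8.

P_b = 159, P_s = 145, Q = 338.8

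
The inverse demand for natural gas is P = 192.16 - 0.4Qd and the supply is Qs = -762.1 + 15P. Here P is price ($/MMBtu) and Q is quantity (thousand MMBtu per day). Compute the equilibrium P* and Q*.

P* = 71, Q* = 302.9

Solving each curve for Q: Qd = 480.4 - 2.5P.
Equating demand and supply, 480.4 - 2.5P = -762.1 + 15P gives 17.5P = 1242.5, so P* = 71.
Plugging P* into demand: Q* = 480.4 - 2.5(71) = 302.9.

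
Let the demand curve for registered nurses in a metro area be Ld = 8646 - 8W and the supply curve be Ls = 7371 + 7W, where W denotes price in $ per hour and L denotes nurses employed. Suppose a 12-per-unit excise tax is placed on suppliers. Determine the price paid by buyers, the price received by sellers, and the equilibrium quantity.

Suppliers keep W_s = W_b - 12 per unit, so supply in terms of the buyer price is Ls = 7287 + 7W_b.
Set Ld = Ls: 8646 - 8W_b = 7287 + 7W_b, so 1359 = 15W_b and W_b = 90.6.
So W_s = 78.6 and the quantity traded is L = 8646 - 8(90.6) = 7921.2.

W_b = 90.6, W_s = 78.6, L = 7921.2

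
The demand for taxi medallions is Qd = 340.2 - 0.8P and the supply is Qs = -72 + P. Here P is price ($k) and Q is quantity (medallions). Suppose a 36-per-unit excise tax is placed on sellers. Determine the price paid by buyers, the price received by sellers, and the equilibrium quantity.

The tax drives a wedge P_b - P_s = 36. Substituting P_s = P_b - 36 into supply: Qs = -108 + P_b.
Equate demand and the shifted supply: 340.2 - 0.8P_b = -108 + P_b, giving 1.8P_b = 448.2, so P_b = 249.
So P_s = 213 and the quantity traded is Q = 340.2 - 0.8(249) = 141.

P_b = 249, P_s = 213, Q = 141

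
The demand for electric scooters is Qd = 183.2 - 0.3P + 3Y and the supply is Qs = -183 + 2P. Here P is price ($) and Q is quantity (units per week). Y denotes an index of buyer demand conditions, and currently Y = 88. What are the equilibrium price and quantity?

With Y = 88, demand is Qd = 447.2 - 0.3P.
Set Qd = Qs: 447.2 - 0.3P = -183 + 2P, so 630.2 = 2.3P and P* = 274.
Then Q* = 447.2 - 0.3(274) = 365.

P* = 274, Q* = 365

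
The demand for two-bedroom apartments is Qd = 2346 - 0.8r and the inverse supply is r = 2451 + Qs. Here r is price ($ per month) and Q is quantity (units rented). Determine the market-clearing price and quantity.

Solving each curve for Q: Qs = -2451 + r.
Set Qd = Qs: 2346 - 0.8r = -2451 + r, so 4797 = 1.8r and r* = 2665.
Substitute back: Q* = 2346 - 0.8(2665) = 214.

r* = 2665, Q* = 214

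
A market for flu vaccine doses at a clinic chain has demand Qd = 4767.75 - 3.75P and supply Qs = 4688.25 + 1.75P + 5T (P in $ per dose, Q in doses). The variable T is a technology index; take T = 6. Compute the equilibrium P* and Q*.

With T = 6, supply is Qs = 4718.25 + 1.75P.
Equating demand and supply, 4767.75 - 3.75P = 4718.25 + 1.75P gives 5.5P = 49.5, so P* = 9.
Plugging P* into demand: Q* = 4767.75 - 3.75(9) = 4734.

P* = 9, Q* = 4734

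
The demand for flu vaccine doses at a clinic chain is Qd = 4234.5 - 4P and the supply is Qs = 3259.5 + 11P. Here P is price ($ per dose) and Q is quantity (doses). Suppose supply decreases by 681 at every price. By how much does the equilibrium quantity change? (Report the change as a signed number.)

ΔQ = -181.6

The market clears where 4234.5 - 4P = 3259.5 + 11P. Rearranging, 15P = 975, hence P* = 65.
Then Q* = 4234.5 - 4(65) = 3974.5.
After the shift, supply is Qs = 2578.5 + 11P.
The new intersection has 1656 = 15P, i.e. P = 110.4, Q = 3792.9.
ΔQ = 3792.9 - 3974.5 = -181.6.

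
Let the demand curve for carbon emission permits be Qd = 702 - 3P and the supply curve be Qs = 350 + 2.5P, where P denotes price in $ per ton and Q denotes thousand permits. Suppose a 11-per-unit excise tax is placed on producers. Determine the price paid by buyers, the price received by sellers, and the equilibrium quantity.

The tax drives a wedge P_b - P_s = 11. Substituting P_s = P_b - 11 into supply: Qs = 322.5 + 2.5P_b.
Equate demand and the shifted supply: 702 - 3P_b = 322.5 + 2.5P_b, giving 5.5P_b = 379.5, so P_b = 69.
So P_s = 58 and the quantity traded is Q = 702 - 3(69) = 495.

P_b = 69, P_s = 58, Q = 495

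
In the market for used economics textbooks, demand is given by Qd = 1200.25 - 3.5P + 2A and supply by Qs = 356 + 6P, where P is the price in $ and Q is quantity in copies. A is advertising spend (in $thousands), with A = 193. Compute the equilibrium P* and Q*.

With A = 193, demand is Qd = 1586.25 - 3.5P.
The market clears where 1586.25 - 3.5P = 356 + 6P. Rearranging, 9.5P = 1230.25, hence P* = 129.5.
Substitute back: Q* = 1586.25 - 3.5(129.5) = 1133.

P* = 129.5, Q* = 1133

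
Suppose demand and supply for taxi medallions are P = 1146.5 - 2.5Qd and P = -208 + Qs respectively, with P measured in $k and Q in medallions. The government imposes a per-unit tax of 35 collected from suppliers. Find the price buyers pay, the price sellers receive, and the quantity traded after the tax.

Inverting to quantity form: Qd = 458.6 - 0.4P and Qs = 208 + P.
With a tax of 35 on suppliers, they supply based on the net price P_s = P_b - 35, so Qs = 173 + P_b.
Equate demand and the shifted supply: 458.6 - 0.4P_b = 173 + P_b, giving 1.4P_b = 285.6, so P_b = 204.
So P_s = 169 and the quantity traded is Q = 458.6 - 0.4(204) = 377.

P_b = 204, P_s = 169, Q = 377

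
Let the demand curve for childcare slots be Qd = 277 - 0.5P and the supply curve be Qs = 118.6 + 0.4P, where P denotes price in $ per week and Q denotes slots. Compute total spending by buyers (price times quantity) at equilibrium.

Total spending by buyers = 33264

Equating demand and supply, 277 - 0.5P = 118.6 + 0.4P gives 0.9P = 158.4, so P* = 176.
Plugging P* into demand: Q* = 277 - 0.5(176) = 189.
Total spending by buyers = P* × Q* = 176 × 189 = 33264.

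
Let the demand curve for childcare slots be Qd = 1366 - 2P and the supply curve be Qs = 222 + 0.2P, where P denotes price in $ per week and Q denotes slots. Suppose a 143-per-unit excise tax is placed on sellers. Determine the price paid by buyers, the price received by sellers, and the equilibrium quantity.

P_b = 533, P_s = 390, Q = 300

The tax drives a wedge P_b - P_s = 143. Substituting P_s = P_b - 143 into supply: Qs = 193.4 + 0.2P_b.
Equate demand and the shifted supply: 1366 - 2P_b = 193.4 + 0.2P_b, giving 2.2P_b = 1172.6, so P_b = 533.
Then P_s = 533 - 143 = 390 and Q = 1366 - 2(533) = 300.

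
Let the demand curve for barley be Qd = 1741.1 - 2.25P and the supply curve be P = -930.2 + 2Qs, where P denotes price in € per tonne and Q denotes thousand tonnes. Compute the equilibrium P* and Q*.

P* = 464, Q* = 697.1

Solving each curve for Q: Qs = 465.1 + 0.5P.
At equilibrium Qd = Qs, so 1741.1 - 2.25P = 465.1 + 0.5P; collecting terms, 1276 = 2.75P and P* = 464.
Substitute back: Q* = 1741.1 - 2.25(464) = 697.1.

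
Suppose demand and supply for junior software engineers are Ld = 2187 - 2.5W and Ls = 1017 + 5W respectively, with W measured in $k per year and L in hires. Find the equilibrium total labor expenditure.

Total labor expenditure = 280332

Set Ld = Ls: 2187 - 2.5W = 1017 + 5W, so 1170 = 7.5W and W* = 156.
From the demand curve, L* = 2187 - 2.5(156) = 1797.
Total labor expenditure = W* × L* = 156 × 1797 = 280332.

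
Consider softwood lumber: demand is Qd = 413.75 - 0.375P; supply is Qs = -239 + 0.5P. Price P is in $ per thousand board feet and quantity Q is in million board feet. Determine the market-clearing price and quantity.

Set Qd = Qs: 413.75 - 0.375P = -239 + 0.5P, so 652.75 = 0.875P and P* = 746.
Then Q* = 413.75 - 0.375(746) = 134.

P* = 746, Q* = 134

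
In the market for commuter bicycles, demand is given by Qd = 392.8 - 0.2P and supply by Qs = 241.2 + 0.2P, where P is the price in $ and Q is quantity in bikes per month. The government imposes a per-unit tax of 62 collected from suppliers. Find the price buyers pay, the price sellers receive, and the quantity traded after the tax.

P_b = 410, P_s = 348, Q = 310.8

With a tax of 62 on suppliers, they supply based on the net price P_s = P_b - 62, so Qs = 228.8 + 0.2P_b.
Set Qd = Qs: 392.8 - 0.2P_b = 228.8 + 0.2P_b, so 164 = 0.4P_b and P_b = 410.
Then P_s = 410 - 62 = 348 and Q = 392.8 - 0.2(410) = 310.8.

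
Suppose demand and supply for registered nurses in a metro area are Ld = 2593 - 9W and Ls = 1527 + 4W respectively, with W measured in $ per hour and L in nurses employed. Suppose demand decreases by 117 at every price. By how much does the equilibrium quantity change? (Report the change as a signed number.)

Set Ld = Ls: 2593 - 9W = 1527 + 4W, so 1066 = 13W and W* = 82.
Then L* = 2593 - 9(82) = 1855.
After the shift, demand is Ld = 2476 - 9W.
New equilibrium: 949 = 13W, so W = 73 and L = 1819.
ΔL = 1819 - 1855 = -36.

ΔL = -36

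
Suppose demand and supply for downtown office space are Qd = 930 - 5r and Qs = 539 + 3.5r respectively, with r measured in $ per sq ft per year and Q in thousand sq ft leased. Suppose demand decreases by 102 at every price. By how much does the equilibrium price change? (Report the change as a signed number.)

The market clears where 930 - 5r = 539 + 3.5r. Rearranging, 8.5r = 391, hence r* = 46.
Substitute back: Q* = 930 - 5(46) = 700.
After the shift, demand is Qd = 828 - 5r.
Re-solving, 8.5r = 289 gives r = 34 and Q = 658.
Δr = 34 - 46 = -12.

Δr = -12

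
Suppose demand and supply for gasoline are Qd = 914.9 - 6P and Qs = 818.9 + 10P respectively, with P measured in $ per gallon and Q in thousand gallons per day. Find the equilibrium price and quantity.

Set Qd = Qs: 914.9 - 6P = 818.9 + 10P, so 96 = 16P and P* = 6.
Then Q* = 914.9 - 6(6) = 878.9.

P* = 6, Q* = 878.9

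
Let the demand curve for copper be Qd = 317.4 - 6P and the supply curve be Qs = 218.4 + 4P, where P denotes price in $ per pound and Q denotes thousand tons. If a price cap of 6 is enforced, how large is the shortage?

Shortage = 39

With P fixed at 6, quantity demanded is 281.4 and quantity supplied is 242.4.
Shortage = Qd - Qs = 281.4 - 242.4 = 39.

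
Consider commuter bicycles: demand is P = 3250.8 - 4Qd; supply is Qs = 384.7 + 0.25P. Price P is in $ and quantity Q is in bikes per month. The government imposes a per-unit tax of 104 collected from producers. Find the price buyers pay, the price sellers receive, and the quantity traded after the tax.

P_b = 908, P_s = 804, Q = 585.7

In direct form, Qd = 812.7 - 0.25P.
Producers keep P_s = P_b - 104 per unit, so supply in terms of the buyer price is Qs = 358.7 + 0.25P_b.
Set Qd = Qs: 812.7 - 0.25P_b = 358.7 + 0.25P_b, so 454 = 0.5P_b and P_b = 908.
So P_s = 804 and the quantity traded is Q = 812.7 - 0.25(908) = 585.7.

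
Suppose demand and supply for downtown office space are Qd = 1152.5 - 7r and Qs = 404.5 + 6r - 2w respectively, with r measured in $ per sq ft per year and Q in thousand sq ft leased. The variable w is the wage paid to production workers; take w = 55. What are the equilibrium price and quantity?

With w = 55, supply is Qs = 294.5 + 6r.
The market clears where 1152.5 - 7r = 294.5 + 6r. Rearranging, 13r = 858, hence r* = 66.
Plugging r* into demand: Q* = 1152.5 - 7(66) = 690.5.

r* = 66, Q* = 690.5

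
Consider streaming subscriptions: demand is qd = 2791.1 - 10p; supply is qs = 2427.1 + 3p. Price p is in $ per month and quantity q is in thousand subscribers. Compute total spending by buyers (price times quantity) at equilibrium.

Total spending by buyers = 70310.8

Equating demand and supply, 2791.1 - 10p = 2427.1 + 3p gives 13p = 364, so p* = 28.
Then q* = 2791.1 - 10(28) = 2511.1.
Total spending by buyers = p* × q* = 28 × 2511.1 = 70310.8.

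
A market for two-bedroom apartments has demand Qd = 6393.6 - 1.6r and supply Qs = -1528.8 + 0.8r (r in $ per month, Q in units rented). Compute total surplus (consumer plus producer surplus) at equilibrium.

Equating demand and supply, 6393.6 - 1.6r = -1528.8 + 0.8r gives 2.4r = 7922.4, so r* = 3301.
Plugging r* into demand: Q* = 6393.6 - 1.6(3301) = 1112.
Demand choke price = 3996; supply choke price = 1911. CS = ½(3996 - 3301)(1112) = 386420; PS = ½(3301 - 1911)(1112) = 772840. Total surplus = 1159260.

Total surplus = 1159260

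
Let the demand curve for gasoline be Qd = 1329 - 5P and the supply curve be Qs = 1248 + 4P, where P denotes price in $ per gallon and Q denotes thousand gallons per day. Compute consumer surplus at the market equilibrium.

Consumer surplus = 164865.6

Equating demand and supply, 1329 - 5P = 1248 + 4P gives 9P = 81, so P* = 9.
Plugging P* into demand: Q* = 1329 - 5(9) = 1284.
Demand choke price (Qd = 0): P = 1329/5 = 265.8. Consumer surplus = ½ × (265.8 - 9) × 1284 = 164865.6.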